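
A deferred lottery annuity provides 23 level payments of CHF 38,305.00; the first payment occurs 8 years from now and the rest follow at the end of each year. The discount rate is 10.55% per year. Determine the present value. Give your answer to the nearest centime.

Ordinary annuity of 23 payments, first payment at period 8.
Periodic rate r = 0.1055 per year.
The ordinary-annuity PV formula values the stream one period before the first payment (period 7); discount that back 7 periods:
PV₀ = 38,305 × [1 − (1+r)^−23] / r × (1+r)^−7 = CHF 162,009.13

CHF 162,009.13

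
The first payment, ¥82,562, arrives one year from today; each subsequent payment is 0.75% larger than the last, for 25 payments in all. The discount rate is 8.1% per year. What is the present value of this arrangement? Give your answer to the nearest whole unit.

¥930,106

Periodic rate r = 0.081 per year.
Growing ordinary annuity: PV = PMT₁ × [1 − ((1+g)/(1+r))^n] / (r − g) = 82,562 × [1 − ((1+0.0075)/(1+r))^25] / (r − 0.0075) = ¥930,106.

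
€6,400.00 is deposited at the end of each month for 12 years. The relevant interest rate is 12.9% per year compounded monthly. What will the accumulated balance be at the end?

This is an ordinary annuity: 144 deposits of €6,400.00 at the end of each month.
Periodic rate r = 0.129/12 per month; n is counted in months.
FV = PMT × [((1+r)^n − 1)/r] = 6,400 × [(1+r)^144 − 1] / r = €2,180,983.88

€2,180,983.88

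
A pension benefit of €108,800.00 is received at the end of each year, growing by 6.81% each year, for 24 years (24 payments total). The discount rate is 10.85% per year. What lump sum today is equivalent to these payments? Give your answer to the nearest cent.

€1,588,286.89

Periodic rate r = 0.1085 per year.
Growing ordinary annuity: PV = PMT₁ × [1 − ((1+g)/(1+r))^n] / (r − g) = 108,800 × [1 − ((1+0.0681)/(1+r))^24] / (r − 0.0681) = €1,588,286.89.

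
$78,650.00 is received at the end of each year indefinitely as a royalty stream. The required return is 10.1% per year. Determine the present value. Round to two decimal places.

Periodic rate r = 0.101 per year.
Level perpetuity: PV = PMT / r = 78,650 / (0.101) = $778,712.87.

$778,712.87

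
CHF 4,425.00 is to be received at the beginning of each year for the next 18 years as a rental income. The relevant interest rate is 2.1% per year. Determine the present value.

This is an annuity due: 18 payments of CHF 4,425.00 at the beginning of each year.
Periodic rate r = 0.021 per year.
PV = PMT × [(1 − (1+r)^−n)/r] × (1+r) = 4,425 × [1 − (1+r)^−18] / r × (1+r) = CHF 67,141.11

CHF 67,141.11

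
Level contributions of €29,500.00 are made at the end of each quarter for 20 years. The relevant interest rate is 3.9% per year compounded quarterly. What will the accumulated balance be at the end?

This is an ordinary annuity: 80 deposits of €29,500.00 at the end of each quarter.
Periodic rate r = 0.039/4 per quarter; n is counted in quarters.
FV = PMT × [((1+r)^n − 1)/r] = 29,500 × [(1+r)^80 − 1] / r = €3,549,822.12

€3,549,822.12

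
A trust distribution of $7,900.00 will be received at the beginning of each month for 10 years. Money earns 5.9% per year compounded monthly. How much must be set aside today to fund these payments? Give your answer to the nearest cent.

This is an annuity due: 120 payments of $7,900.00 at the beginning of each month.
Periodic rate r = 0.059/12 per month; n is counted in months.
PV = PMT × [(1 − (1+r)^−n)/r] × (1+r) = 7,900 × [1 − (1+r)^−120] / r × (1+r) = $718,323.76

$718,323.76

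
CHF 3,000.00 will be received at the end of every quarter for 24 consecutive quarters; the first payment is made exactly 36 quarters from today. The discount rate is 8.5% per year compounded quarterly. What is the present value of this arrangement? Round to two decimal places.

Ordinary annuity of 24 payments, first payment at period 36.
Periodic rate r = 0.085/4 per quarter; n is counted in quarters.
The ordinary-annuity PV formula values the stream one period before the first payment (period 35); discount that back 35 periods:
PV₀ = 3,000 × [1 − (1+r)^−24] / r × (1+r)^−35 = CHF 26,800.94

CHF 26,800.94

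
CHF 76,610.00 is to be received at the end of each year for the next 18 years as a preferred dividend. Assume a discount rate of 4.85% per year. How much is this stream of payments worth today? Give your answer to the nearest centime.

This is an ordinary annuity: 18 payments of CHF 76,610.00 at the end of each year.
Periodic rate r = 0.0485 per year.
PV = PMT × [(1 − (1+r)^−n)/r] = 76,610 × [1 − (1+r)^−18] / r = CHF 906,127.49

CHF 906,127.49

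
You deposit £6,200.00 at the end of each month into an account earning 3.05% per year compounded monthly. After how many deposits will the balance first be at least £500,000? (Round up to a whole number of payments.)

74 payments

Periodic rate r = 0.0305/12 per month; n is counted in months.
Ordinary annuity FV: 500,000 = 6,200 × [((1+r)^n − 1)/r].
(1+r)^n = 1 + 500,000 × r / 6,200, so n = ln(1 + 500,000·r/6,200) / ln(1+r) = 73.45.
Round up to a whole number of payments: n = 74.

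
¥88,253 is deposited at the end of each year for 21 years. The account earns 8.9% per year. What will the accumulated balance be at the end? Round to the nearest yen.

This is an ordinary annuity: 21 deposits of ¥88,253 at the end of each year.
Periodic rate r = 0.089 per year.
FV = PMT × [((1+r)^n − 1)/r] = 88,253 × [(1+r)^21 − 1] / r = ¥4,950,288

¥4,950,288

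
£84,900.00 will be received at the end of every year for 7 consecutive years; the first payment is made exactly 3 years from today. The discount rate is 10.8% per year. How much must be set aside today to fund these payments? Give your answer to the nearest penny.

£327,991.92

Ordinary annuity of 7 payments, first payment at period 3.
Periodic rate r = 0.108 per year.
The ordinary-annuity PV formula values the stream one period before the first payment (period 2); discount that back 2 periods:
PV₀ = 84,900 × [1 − (1+r)^−7] / r × (1+r)^−2 = £327,991.92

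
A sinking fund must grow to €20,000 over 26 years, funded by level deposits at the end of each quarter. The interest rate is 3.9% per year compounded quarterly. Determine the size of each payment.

Level ordinary annuity; solve FV = PMT × [((1+r)^n − 1)/r] for PMT.
Periodic rate r = 0.039/4 per quarter; n is counted in quarters.
With n = 104: PMT = 20,000 / ([((1+r)^n − 1)/r]) = €111.87

€111.87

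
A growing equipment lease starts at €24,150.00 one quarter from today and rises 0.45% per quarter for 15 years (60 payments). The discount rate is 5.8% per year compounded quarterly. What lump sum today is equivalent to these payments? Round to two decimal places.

Periodic rate r = 0.058/4 per quarter; n is counted in quarters.
Growing ordinary annuity: PV = PMT₁ × [1 − ((1+g)/(1+r))^n] / (r − g) = 24,150 × [1 − ((1+0.0045)/(1+r))^60] / (r − 0.0045) = €1,082,121.64.

€1,082,121.64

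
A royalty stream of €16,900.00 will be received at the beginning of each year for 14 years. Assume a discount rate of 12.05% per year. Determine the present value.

€125,193.47

This is an annuity due: 14 payments of €16,900.00 at the beginning of each year.
Periodic rate r = 0.1205 per year.
PV = PMT × [(1 − (1+r)^−n)/r] × (1+r) = 16,900 × [1 − (1+r)^−14] / r × (1+r) = €125,193.47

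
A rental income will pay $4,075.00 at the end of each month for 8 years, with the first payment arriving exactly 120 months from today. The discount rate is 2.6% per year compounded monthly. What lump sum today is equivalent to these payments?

Ordinary annuity of 96 payments, first payment at period 120.
Periodic rate r = 0.026/12 per month; n is counted in months.
The ordinary-annuity PV formula values the stream one period before the first payment (period 119); discount that back 119 periods:
PV₀ = 4,075 × [1 − (1+r)^−96] / r × (1+r)^−119 = $272,732.86

$272,732.86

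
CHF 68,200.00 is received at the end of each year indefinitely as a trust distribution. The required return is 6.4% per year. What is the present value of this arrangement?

CHF 1,065,625.00

Periodic rate r = 0.064 per year.
Level perpetuity: PV = PMT / r = 68,200 / (0.064) = CHF 1,065,625.00.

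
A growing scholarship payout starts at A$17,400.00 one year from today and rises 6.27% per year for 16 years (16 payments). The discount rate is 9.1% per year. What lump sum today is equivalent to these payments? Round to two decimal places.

Periodic rate r = 0.091 per year.
Growing ordinary annuity: PV = PMT₁ × [1 − ((1+g)/(1+r))^n] / (r − g) = 17,400 × [1 − ((1+0.0627)/(1+r))^16] / (r − 0.0627) = A$211,067.60.

A$211,067.60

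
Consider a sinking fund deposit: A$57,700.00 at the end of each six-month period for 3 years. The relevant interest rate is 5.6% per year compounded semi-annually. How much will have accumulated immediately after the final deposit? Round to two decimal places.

A$371,357.95

This is an ordinary annuity: 6 deposits of A$57,700.00 at the end of each six-month period.
Periodic rate r = 0.056/2 per half-year; n is counted in half-years.
FV = PMT × [((1+r)^n − 1)/r] = 57,700 × [(1+r)^6 − 1] / r = A$371,357.95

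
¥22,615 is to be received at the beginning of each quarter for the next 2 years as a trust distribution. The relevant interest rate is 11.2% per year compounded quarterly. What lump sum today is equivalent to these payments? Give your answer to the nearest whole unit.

¥164,581

This is an annuity due: 8 payments of ¥22,615 at the beginning of each quarter.
Periodic rate r = 0.112/4 per quarter; n is counted in quarters.
PV = PMT × [(1 − (1+r)^−n)/r] × (1+r) = 22,615 × [1 − (1+r)^−8] / r × (1+r) = ¥164,581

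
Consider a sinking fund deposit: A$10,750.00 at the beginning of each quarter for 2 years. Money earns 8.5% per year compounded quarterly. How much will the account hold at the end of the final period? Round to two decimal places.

This is an annuity due: 8 deposits of A$10,750.00 at the beginning of each quarter.
Periodic rate r = 0.085/4 per quarter; n is counted in quarters.
FV = PMT × [((1+r)^n − 1)/r] × (1+r) = 10,750 × [(1+r)^8 − 1] / r × (1+r) = A$94,644.79

A$94,644.79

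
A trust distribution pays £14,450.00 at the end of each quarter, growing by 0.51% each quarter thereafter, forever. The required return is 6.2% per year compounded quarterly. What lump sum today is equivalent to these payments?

Periodic rate r = 0.062/4 per quarter.
Growing perpetuity (Gordon): PV = PMT₁ / (r − g) = 14,450 / (r − 0.0051) = £1,389,423.08.

£1,389,423.08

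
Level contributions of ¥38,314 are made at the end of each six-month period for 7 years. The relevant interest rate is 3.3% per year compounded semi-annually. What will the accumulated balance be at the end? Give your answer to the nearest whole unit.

This is an ordinary annuity: 14 deposits of ¥38,314 at the end of each six-month period.
Periodic rate r = 0.033/2 per half-year; n is counted in half-years.
FV = PMT × [((1+r)^n − 1)/r] = 38,314 × [(1+r)^14 − 1] / r = ¥597,899

¥597,899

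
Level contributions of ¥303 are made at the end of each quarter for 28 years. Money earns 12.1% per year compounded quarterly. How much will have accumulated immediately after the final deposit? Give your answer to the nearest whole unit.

This is an ordinary annuity: 112 deposits of ¥303 at the end of each quarter.
Periodic rate r = 0.121/4 per quarter; n is counted in quarters.
FV = PMT × [((1+r)^n − 1)/r] = 303 × [(1+r)^112 − 1] / r = ¥272,011

¥272,011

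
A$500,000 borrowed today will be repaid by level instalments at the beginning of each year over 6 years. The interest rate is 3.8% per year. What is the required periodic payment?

A$91,291.75

Level annuity due; solve PV = PMT × [(1 − (1+r)^−n)/r] × (1+r) for PMT.
Periodic rate r = 0.038 per year.
With n = 6: PMT = 500,000 / ([(1 − (1+r)^−n)/r] × (1+r)) = A$91,291.75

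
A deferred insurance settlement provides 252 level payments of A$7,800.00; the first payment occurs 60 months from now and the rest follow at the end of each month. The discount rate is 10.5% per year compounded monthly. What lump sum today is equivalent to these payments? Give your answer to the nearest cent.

Ordinary annuity of 252 payments, first payment at period 60.
Periodic rate r = 0.105/12 per month; n is counted in months.
The ordinary-annuity PV formula values the stream one period before the first payment (period 59); discount that back 59 periods:
PV₀ = 7,800 × [1 − (1+r)^−252] / r × (1+r)^−59 = A$473,811.99

A$473,811.99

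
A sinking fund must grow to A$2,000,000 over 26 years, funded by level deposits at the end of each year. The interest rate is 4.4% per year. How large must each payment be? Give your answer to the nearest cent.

Level ordinary annuity; solve FV = PMT × [((1+r)^n − 1)/r] for PMT.
Periodic rate r = 0.044 per year.
With n = 26: PMT = 2,000,000 / ([((1+r)^n − 1)/r]) = A$42,646.71

A$42,646.71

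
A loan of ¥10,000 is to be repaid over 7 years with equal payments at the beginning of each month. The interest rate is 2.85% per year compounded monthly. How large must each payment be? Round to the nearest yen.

Level annuity due; solve PV = PMT × [(1 − (1+r)^−n)/r] × (1+r) for PMT.
Periodic rate r = 0.0285/12 per month; n is counted in months.
With n = 84: PMT = 10,000 / ([(1 − (1+r)^−n)/r] × (1+r)) = ¥131

¥131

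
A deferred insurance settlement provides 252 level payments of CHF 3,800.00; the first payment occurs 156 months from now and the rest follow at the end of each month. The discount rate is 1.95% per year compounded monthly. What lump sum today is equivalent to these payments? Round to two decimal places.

Ordinary annuity of 252 payments, first payment at period 156.
Periodic rate r = 0.0195/12 per month; n is counted in months.
The ordinary-annuity PV formula values the stream one period before the first payment (period 155); discount that back 155 periods:
PV₀ = 3,800 × [1 − (1+r)^−252] / r × (1+r)^−155 = CHF 610,531.48

CHF 610,531.48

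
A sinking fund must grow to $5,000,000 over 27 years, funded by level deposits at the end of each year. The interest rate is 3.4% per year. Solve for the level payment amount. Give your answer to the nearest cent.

Level ordinary annuity; solve FV = PMT × [((1+r)^n − 1)/r] for PMT.
Periodic rate r = 0.034 per year.
With n = 27: PMT = 5,000,000 / ([((1+r)^n − 1)/r]) = $115,934.19

$115,934.19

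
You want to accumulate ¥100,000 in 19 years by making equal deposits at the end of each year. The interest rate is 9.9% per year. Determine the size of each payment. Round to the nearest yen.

¥1,976

Level ordinary annuity; solve FV = PMT × [((1+r)^n − 1)/r] for PMT.
Periodic rate r = 0.099 per year.
With n = 19: PMT = 100,000 / ([((1+r)^n − 1)/r]) = ¥1,976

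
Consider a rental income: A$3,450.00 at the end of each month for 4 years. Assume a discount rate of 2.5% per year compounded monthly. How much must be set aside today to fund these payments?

This is an ordinary annuity: 48 payments of A$3,450.00 at the end of each month.
Periodic rate r = 0.025/12 per month; n is counted in months.
PV = PMT × [(1 − (1+r)^−n)/r] = 3,450 × [1 − (1+r)^−48] / r = A$157,433.36

A$157,433.36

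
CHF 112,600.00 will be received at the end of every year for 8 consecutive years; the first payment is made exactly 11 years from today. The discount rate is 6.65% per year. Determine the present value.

CHF 358,022.92

Ordinary annuity of 8 payments, first payment at period 11.
Periodic rate r = 0.0665 per year.
The ordinary-annuity PV formula values the stream one period before the first payment (period 10); discount that back 10 periods:
PV₀ = 112,600 × [1 − (1+r)^−8] / r × (1+r)^−10 = CHF 358,022.92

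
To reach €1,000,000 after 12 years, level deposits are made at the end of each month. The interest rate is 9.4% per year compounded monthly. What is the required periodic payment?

€3,773.42

Level ordinary annuity; solve FV = PMT × [((1+r)^n − 1)/r] for PMT.
Periodic rate r = 0.094/12 per month; n is counted in months.
With n = 144: PMT = 1,000,000 / ([((1+r)^n − 1)/r]) = €3,773.42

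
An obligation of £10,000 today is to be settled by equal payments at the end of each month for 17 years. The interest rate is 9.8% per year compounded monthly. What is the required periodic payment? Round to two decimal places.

Level ordinary annuity; solve PV = PMT × [(1 − (1+r)^−n)/r] for PMT.
Periodic rate r = 0.098/12 per month; n is counted in months.
With n = 204: PMT = 10,000 / ([(1 − (1+r)^−n)/r]) = £100.86

£100.86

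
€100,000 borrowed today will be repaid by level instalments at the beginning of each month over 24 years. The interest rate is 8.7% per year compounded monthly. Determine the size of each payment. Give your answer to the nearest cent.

€822.49

Level annuity due; solve PV = PMT × [(1 − (1+r)^−n)/r] × (1+r) for PMT.
Periodic rate r = 0.087/12 per month; n is counted in months.
With n = 288: PMT = 100,000 / ([(1 − (1+r)^−n)/r] × (1+r)) = €822.49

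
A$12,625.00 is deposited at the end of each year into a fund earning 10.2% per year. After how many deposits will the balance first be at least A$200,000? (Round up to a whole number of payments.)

10 payments

Periodic rate r = 0.102 per year.
Ordinary annuity FV: 200,000 = 12,625 × [((1+r)^n − 1)/r].
(1+r)^n = 1 + 200,000 × r / 12,625, so n = ln(1 + 200,000·r/12,625) / ln(1+r) = 9.90.
Round up to a whole number of payments: n = 10.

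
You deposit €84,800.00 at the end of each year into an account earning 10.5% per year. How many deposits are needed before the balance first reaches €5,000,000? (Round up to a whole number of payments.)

20 payments

Periodic rate r = 0.105 per year.
Ordinary annuity FV: 5,000,000 = 84,800 × [((1+r)^n − 1)/r].
(1+r)^n = 1 + 5,000,000 × r / 84,800, so n = ln(1 + 5,000,000·r/84,800) / ln(1+r) = 19.76.
Round up to a whole number of payments: n = 20.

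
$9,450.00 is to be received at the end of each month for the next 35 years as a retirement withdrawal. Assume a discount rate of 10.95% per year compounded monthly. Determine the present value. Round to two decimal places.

$1,012,796.55

This is an ordinary annuity: 420 payments of $9,450.00 at the end of each month.
Periodic rate r = 0.1095/12 per month; n is counted in months.
PV = PMT × [(1 − (1+r)^−n)/r] = 9,450 × [1 − (1+r)^−420] / r = $1,012,796.55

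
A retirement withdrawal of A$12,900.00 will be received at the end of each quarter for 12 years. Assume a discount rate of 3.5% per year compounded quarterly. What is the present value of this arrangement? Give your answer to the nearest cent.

A$503,839.73

This is an ordinary annuity: 48 payments of A$12,900.00 at the end of each quarter.
Periodic rate r = 0.035/4 per quarter; n is counted in quarters.
PV = PMT × [(1 − (1+r)^−n)/r] = 12,900 × [1 − (1+r)^−48] / r = A$503,839.73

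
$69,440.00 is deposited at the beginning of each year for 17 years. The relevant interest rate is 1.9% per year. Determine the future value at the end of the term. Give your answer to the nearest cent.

This is an annuity due: 17 deposits of $69,440.00 at the beginning of each year.
Periodic rate r = 0.019 per year.
FV = PMT × [((1+r)^n − 1)/r] × (1+r) = 69,440 × [(1+r)^17 − 1] / r × (1+r) = $1,404,335.72

$1,404,335.72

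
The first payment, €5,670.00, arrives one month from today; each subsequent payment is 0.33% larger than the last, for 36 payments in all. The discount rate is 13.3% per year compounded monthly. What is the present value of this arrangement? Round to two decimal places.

Periodic rate r = 0.133/12 per month; n is counted in months.
Growing ordinary annuity: PV = PMT₁ × [1 − ((1+g)/(1+r))^n] / (r − g) = 5,670 × [1 − ((1+0.0033)/(1+r))^36] / (r − 0.0033) = €176,915.02.

€176,915.02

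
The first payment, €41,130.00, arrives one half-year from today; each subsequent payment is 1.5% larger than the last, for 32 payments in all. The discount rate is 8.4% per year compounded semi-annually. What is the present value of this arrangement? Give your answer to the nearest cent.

Periodic rate r = 0.084/2 per half-year; n is counted in half-years.
Growing ordinary annuity: PV = PMT₁ × [1 − ((1+g)/(1+r))^n] / (r − g) = 41,130 × [1 − ((1+0.015)/(1+r))^32] / (r − 0.015) = €865,764.39.

€865,764.39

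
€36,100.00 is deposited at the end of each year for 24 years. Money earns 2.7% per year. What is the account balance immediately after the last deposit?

€1,197,123.27

This is an ordinary annuity: 24 deposits of €36,100.00 at the end of each year.
Periodic rate r = 0.027 per year.
FV = PMT × [((1+r)^n − 1)/r] = 36,100 × [(1+r)^24 − 1] / r = €1,197,123.27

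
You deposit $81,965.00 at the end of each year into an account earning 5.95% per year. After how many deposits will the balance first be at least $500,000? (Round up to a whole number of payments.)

6 payments

Periodic rate r = 0.0595 per year.
Ordinary annuity FV: 500,000 = 81,965 × [((1+r)^n − 1)/r].
(1+r)^n = 1 + 500,000 × r / 81,965, so n = ln(1 + 500,000·r/81,965) / ln(1+r) = 5.36.
Round up to a whole number of payments: n = 6.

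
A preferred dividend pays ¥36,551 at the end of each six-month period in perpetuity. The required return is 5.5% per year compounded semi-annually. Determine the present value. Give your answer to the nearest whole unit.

Periodic rate r = 0.055/2 per half-year.
Level perpetuity: PV = PMT / r = 36,551 / (0.055/2) = ¥1,329,127.

¥1,329,127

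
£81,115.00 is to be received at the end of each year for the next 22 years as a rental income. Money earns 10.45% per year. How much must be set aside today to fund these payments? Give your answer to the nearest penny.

£689,055.72

This is an ordinary annuity: 22 payments of £81,115.00 at the end of each year.
Periodic rate r = 0.1045 per year.
PV = PMT × [(1 − (1+r)^−n)/r] = 81,115 × [1 − (1+r)^−22] / r = £689,055.72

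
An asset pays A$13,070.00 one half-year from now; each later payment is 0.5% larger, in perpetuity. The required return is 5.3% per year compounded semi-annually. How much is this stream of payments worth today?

Periodic rate r = 0.053/2 per half-year.
Growing perpetuity (Gordon): PV = PMT₁ / (r − g) = 13,070 / (r − 0.005) = A$607,906.98.

A$607,906.98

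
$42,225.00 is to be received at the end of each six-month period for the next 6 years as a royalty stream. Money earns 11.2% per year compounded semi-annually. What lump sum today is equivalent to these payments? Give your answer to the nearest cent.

$361,901.81

This is an ordinary annuity: 12 payments of $42,225.00 at the end of each six-month period.
Periodic rate r = 0.112/2 per half-year; n is counted in half-years.
PV = PMT × [(1 − (1+r)^−n)/r] = 42,225 × [1 − (1+r)^−12] / r = $361,901.81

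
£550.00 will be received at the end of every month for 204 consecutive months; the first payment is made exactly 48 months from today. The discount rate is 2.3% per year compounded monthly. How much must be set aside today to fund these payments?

£84,805.91

Ordinary annuity of 204 payments, first payment at period 48.
Periodic rate r = 0.023/12 per month; n is counted in months.
The ordinary-annuity PV formula values the stream one period before the first payment (period 47); discount that back 47 periods:
PV₀ = 550 × [1 − (1+r)^−204] / r × (1+r)^−47 = £84,805.91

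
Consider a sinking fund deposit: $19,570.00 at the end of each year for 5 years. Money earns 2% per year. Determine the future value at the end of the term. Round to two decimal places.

This is an ordinary annuity: 5 deposits of $19,570.00 at the end of each year.
Periodic rate r = 0.02 per year.
FV = PMT × [((1+r)^n − 1)/r] = 19,570 × [(1+r)^5 − 1] / r = $101,843.07

$101,843.07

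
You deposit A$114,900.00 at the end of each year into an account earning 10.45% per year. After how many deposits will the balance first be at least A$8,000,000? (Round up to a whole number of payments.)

Periodic rate r = 0.1045 per year.
Ordinary annuity FV: 8,000,000 = 114,900 × [((1+r)^n − 1)/r].
(1+r)^n = 1 + 8,000,000 × r / 114,900, so n = ln(1 + 8,000,000·r/114,900) / ln(1+r) = 21.26.
Round up to a whole number of payments: n = 22.

22 payments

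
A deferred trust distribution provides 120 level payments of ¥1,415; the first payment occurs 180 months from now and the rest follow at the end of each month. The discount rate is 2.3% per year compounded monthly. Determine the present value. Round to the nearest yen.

Ordinary annuity of 120 payments, first payment at period 180.
Periodic rate r = 0.023/12 per month; n is counted in months.
The ordinary-annuity PV formula values the stream one period before the first payment (period 179); discount that back 179 periods:
PV₀ = 1,415 × [1 − (1+r)^−120] / r × (1+r)^−179 = ¥107,578

¥107,578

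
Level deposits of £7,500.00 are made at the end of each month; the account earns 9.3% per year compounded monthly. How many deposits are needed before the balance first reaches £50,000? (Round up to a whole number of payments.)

Periodic rate r = 0.093/12 per month; n is counted in months.
Ordinary annuity FV: 50,000 = 7,500 × [((1+r)^n − 1)/r].
(1+r)^n = 1 + 50,000 × r / 7,500, so n = ln(1 + 50,000·r/7,500) / ln(1+r) = 6.53.
Round up to a whole number of payments: n = 7.

7 payments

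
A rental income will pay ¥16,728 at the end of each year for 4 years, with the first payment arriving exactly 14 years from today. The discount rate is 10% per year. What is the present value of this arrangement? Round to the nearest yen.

Ordinary annuity of 4 payments, first payment at period 14.
Periodic rate r = 0.1 per year.
The ordinary-annuity PV formula values the stream one period before the first payment (period 13); discount that back 13 periods:
PV₀ = 16,728 × [1 − (1+r)^−4] / r × (1+r)^−13 = ¥15,360

¥15,360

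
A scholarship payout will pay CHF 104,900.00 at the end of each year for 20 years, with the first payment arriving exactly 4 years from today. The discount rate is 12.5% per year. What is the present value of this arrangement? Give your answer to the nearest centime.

Ordinary annuity of 20 payments, first payment at period 4.
Periodic rate r = 0.125 per year.
The ordinary-annuity PV formula values the stream one period before the first payment (period 3); discount that back 3 periods:
PV₀ = 104,900 × [1 − (1+r)^−20] / r × (1+r)^−3 = CHF 533,503.98

CHF 533,503.98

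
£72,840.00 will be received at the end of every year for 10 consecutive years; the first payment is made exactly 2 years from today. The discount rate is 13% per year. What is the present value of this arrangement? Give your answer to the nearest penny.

Ordinary annuity of 10 payments, first payment at period 2.
Periodic rate r = 0.13 per year.
The ordinary-annuity PV formula values the stream one period before the first payment (period 1); discount that back 1 periods:
PV₀ = 72,840 × [1 − (1+r)^−10] / r × (1+r)^−1 = £349,776.61

£349,776.61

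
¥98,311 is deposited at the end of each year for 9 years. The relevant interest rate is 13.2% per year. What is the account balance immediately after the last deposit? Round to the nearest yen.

¥1,528,464

This is an ordinary annuity: 9 deposits of ¥98,311 at the end of each year.
Periodic rate r = 0.132 per year.
FV = PMT × [((1+r)^n − 1)/r] = 98,311 × [(1+r)^9 − 1] / r = ¥1,528,464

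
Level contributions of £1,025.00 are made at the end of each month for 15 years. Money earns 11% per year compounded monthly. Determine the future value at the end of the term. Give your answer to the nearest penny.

£466,056.81

This is an ordinary annuity: 180 deposits of £1,025.00 at the end of each month.
Periodic rate r = 0.11/12 per month; n is counted in months.
FV = PMT × [((1+r)^n − 1)/r] = 1,025 × [(1+r)^180 − 1] / r = £466,056.81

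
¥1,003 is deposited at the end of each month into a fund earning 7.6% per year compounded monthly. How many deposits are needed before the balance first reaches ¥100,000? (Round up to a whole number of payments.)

Periodic rate r = 0.076/12 per month; n is counted in months.
Ordinary annuity FV: 100,000 = 1,003 × [((1+r)^n − 1)/r].
(1+r)^n = 1 + 100,000 × r / 1,003, so n = ln(1 + 100,000·r/1,003) / ln(1+r) = 77.53.
Round up to a whole number of payments: n = 78.

78 payments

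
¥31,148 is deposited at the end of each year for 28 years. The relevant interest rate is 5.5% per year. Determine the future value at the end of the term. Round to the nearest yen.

¥1,969,597

This is an ordinary annuity: 28 deposits of ¥31,148 at the end of each year.
Periodic rate r = 0.055 per year.
FV = PMT × [((1+r)^n − 1)/r] = 31,148 × [(1+r)^28 − 1] / r = ¥1,969,597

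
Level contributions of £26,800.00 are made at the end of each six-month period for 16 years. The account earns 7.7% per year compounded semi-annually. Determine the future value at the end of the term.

£1,635,646.68

This is an ordinary annuity: 32 deposits of £26,800.00 at the end of each six-month period.
Periodic rate r = 0.077/2 per half-year; n is counted in half-years.
FV = PMT × [((1+r)^n − 1)/r] = 26,800 × [(1+r)^32 − 1] / r = £1,635,646.68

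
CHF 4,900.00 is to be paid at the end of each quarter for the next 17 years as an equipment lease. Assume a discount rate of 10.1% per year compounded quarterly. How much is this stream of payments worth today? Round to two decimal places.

CHF 158,454.50

This is an ordinary annuity: 68 payments of CHF 4,900.00 at the end of each quarter.
Periodic rate r = 0.101/4 per quarter; n is counted in quarters.
PV = PMT × [(1 − (1+r)^−n)/r] = 4,900 × [1 − (1+r)^−68] / r = CHF 158,454.50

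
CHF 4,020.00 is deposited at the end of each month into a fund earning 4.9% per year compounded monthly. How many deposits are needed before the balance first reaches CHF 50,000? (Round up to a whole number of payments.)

Periodic rate r = 0.049/12 per month; n is counted in months.
Ordinary annuity FV: 50,000 = 4,020 × [((1+r)^n − 1)/r].
(1+r)^n = 1 + 50,000 × r / 4,020, so n = ln(1 + 50,000·r/4,020) / ln(1+r) = 12.16.
Round up to a whole number of payments: n = 13.

13 payments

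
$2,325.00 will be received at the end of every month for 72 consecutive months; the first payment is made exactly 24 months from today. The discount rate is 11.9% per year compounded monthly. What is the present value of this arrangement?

$95,029.92

Ordinary annuity of 72 payments, first payment at period 24.
Periodic rate r = 0.119/12 per month; n is counted in months.
The ordinary-annuity PV formula values the stream one period before the first payment (period 23); discount that back 23 periods:
PV₀ = 2,325 × [1 − (1+r)^−72] / r × (1+r)^−23 = $95,029.92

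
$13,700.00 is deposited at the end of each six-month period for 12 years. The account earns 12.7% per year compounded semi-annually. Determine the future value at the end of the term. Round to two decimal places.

This is an ordinary annuity: 24 deposits of $13,700.00 at the end of each six-month period.
Periodic rate r = 0.127/2 per half-year; n is counted in half-years.
FV = PMT × [((1+r)^n − 1)/r] = 13,700 × [(1+r)^24 − 1] / r = $729,719.68

$729,719.68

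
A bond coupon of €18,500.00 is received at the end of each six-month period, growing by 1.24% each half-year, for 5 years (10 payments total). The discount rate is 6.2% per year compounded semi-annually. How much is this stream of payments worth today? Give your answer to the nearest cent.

Periodic rate r = 0.062/2 per half-year; n is counted in half-years.
Growing ordinary annuity: PV = PMT₁ × [1 − ((1+g)/(1+r))^n] / (r − g) = 18,500 × [1 − ((1+0.0124)/(1+r))^10] / (r − 0.0124) = €165,549.27.

€165,549.27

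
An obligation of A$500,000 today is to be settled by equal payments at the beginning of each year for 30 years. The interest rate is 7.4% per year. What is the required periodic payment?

Level annuity due; solve PV = PMT × [(1 − (1+r)^−n)/r] × (1+r) for PMT.
Periodic rate r = 0.074 per year.
With n = 30: PMT = 500,000 / ([(1 − (1+r)^−n)/r] × (1+r)) = A$39,035.58

A$39,035.58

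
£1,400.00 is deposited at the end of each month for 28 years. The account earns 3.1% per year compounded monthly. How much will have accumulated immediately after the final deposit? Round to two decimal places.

This is an ordinary annuity: 336 deposits of £1,400.00 at the end of each month.
Periodic rate r = 0.031/12 per month; n is counted in months.
FV = PMT × [((1+r)^n − 1)/r] = 1,400 × [(1+r)^336 − 1] / r = £747,587.59

£747,587.59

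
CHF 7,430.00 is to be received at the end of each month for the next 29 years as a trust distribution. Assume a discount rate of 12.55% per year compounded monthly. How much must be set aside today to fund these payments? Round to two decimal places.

This is an ordinary annuity: 348 payments of CHF 7,430.00 at the end of each month.
Periodic rate r = 0.1255/12 per month; n is counted in months.
PV = PMT × [(1 − (1+r)^−n)/r] = 7,430 × [1 − (1+r)^−348] / r = CHF 691,422.22

CHF 691,422.22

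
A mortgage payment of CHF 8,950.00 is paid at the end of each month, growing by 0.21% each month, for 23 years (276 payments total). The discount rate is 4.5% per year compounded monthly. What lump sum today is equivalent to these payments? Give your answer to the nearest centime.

CHF 1,979,647.54

Periodic rate r = 0.045/12 per month; n is counted in months.
Growing ordinary annuity: PV = PMT₁ × [1 − ((1+g)/(1+r))^n] / (r − g) = 8,950 × [1 − ((1+0.0021)/(1+r))^276] / (r − 0.0021) = CHF 1,979,647.54.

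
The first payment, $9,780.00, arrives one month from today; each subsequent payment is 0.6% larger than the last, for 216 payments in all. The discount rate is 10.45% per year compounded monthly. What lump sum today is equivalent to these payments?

$1,590,715.39

Periodic rate r = 0.1045/12 per month; n is counted in months.
Growing ordinary annuity: PV = PMT₁ × [1 − ((1+g)/(1+r))^n] / (r − g) = 9,780 × [1 − ((1+0.006)/(1+r))^216] / (r − 0.006) = $1,590,715.39.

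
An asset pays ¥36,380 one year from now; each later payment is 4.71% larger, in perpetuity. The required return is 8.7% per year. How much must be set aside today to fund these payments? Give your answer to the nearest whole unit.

¥911,779

Periodic rate r = 0.087 per year.
Growing perpetuity (Gordon): PV = PMT₁ / (r − g) = 36,380 / (r − 0.0471) = ¥911,779.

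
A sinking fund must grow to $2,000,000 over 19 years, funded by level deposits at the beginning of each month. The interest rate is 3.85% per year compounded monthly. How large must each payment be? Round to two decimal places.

Level annuity due; solve FV = PMT × [((1+r)^n − 1)/r] × (1+r) for PMT.
Periodic rate r = 0.0385/12 per month; n is counted in months.
With n = 228: PMT = 2,000,000 / ([((1+r)^n − 1)/r] × (1+r)) = $5,945.68

$5,945.68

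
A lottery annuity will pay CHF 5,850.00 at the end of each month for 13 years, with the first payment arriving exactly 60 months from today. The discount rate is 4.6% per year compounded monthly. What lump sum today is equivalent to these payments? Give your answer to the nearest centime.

Ordinary annuity of 156 payments, first payment at period 60.
Periodic rate r = 0.046/12 per month; n is counted in months.
The ordinary-annuity PV formula values the stream one period before the first payment (period 59); discount that back 59 periods:
PV₀ = 5,850 × [1 − (1+r)^−156] / r × (1+r)^−59 = CHF 547,312.99

CHF 547,312.99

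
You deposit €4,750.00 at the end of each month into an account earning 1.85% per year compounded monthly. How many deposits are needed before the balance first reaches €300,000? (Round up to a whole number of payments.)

Periodic rate r = 0.0185/12 per month; n is counted in months.
Ordinary annuity FV: 300,000 = 4,750 × [((1+r)^n − 1)/r].
(1+r)^n = 1 + 300,000 × r / 4,750, so n = ln(1 + 300,000·r/4,750) / ln(1+r) = 60.32.
Round up to a whole number of payments: n = 61.

61 payments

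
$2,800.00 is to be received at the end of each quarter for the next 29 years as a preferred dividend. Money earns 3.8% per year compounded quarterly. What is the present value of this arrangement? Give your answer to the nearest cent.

This is an ordinary annuity: 116 payments of $2,800.00 at the end of each quarter.
Periodic rate r = 0.038/4 per quarter; n is counted in quarters.
PV = PMT × [(1 − (1+r)^−n)/r] = 2,800 × [1 − (1+r)^−116] / r = $196,312.86

$196,312.86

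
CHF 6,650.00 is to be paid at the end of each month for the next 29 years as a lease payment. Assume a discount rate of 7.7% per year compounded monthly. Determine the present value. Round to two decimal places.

This is an ordinary annuity: 348 payments of CHF 6,650.00 at the end of each month.
Periodic rate r = 0.077/12 per month; n is counted in months.
PV = PMT × [(1 − (1+r)^−n)/r] = 6,650 × [1 − (1+r)^−348] / r = CHF 924,463.47

CHF 924,463.47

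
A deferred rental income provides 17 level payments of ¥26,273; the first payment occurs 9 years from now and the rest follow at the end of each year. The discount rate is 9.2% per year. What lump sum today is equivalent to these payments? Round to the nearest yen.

¥109,600

Ordinary annuity of 17 payments, first payment at period 9.
Periodic rate r = 0.092 per year.
The ordinary-annuity PV formula values the stream one period before the first payment (period 8); discount that back 8 periods:
PV₀ = 26,273 × [1 − (1+r)^−17] / r × (1+r)^−8 = ¥109,600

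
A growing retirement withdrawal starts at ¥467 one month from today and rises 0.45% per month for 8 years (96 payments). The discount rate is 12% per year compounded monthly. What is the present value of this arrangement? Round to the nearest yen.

Periodic rate r = 0.12/12 per month; n is counted in months.
Growing ordinary annuity: PV = PMT₁ × [1 − ((1+g)/(1+r))^n] / (r − g) = 467 × [1 − ((1+0.0045)/(1+r))^96] / (r − 0.0045) = ¥34,641.

¥34,641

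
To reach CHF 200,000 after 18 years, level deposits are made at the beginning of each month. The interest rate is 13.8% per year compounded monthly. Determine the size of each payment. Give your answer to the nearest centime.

CHF 210.15

Level annuity due; solve FV = PMT × [((1+r)^n − 1)/r] × (1+r) for PMT.
Periodic rate r = 0.138/12 per month; n is counted in months.
With n = 216: PMT = 200,000 / ([((1+r)^n − 1)/r] × (1+r)) = CHF 210.15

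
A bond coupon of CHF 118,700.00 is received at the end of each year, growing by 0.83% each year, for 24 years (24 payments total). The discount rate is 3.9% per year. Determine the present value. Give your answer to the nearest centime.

CHF 1,984,128.83

Periodic rate r = 0.039 per year.
Growing ordinary annuity: PV = PMT₁ × [1 − ((1+g)/(1+r))^n] / (r − g) = 118,700 × [1 − ((1+0.0083)/(1+r))^24] / (r − 0.0083) = CHF 1,984,128.83.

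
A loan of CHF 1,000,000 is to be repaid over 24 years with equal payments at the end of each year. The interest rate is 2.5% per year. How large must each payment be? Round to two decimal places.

CHF 55,912.82

Level ordinary annuity; solve PV = PMT × [(1 − (1+r)^−n)/r] for PMT.
Periodic rate r = 0.025 per year.
With n = 24: PMT = 1,000,000 / ([(1 − (1+r)^−n)/r]) = CHF 55,912.82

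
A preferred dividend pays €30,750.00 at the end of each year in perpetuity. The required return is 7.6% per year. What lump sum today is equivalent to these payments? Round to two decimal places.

€404,605.26

Periodic rate r = 0.076 per year.
Level perpetuity: PV = PMT / r = 30,750 / (0.076) = €404,605.26.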